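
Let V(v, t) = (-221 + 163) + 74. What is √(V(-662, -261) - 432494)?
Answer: 19*I*√1198 ≈ 657.63*I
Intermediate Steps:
V(v, t) = 16 (V(v, t) = -58 + 74 = 16)
√(V(-662, -261) - 432494) = √(16 - 432494) = √(-432478) = 19*I*√1198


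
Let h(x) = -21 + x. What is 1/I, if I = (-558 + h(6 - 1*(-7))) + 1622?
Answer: 1/1056 ≈ 0.00094697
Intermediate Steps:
I = 1056 (I = (-558 + (-21 + (6 - 1*(-7)))) + 1622 = (-558 + (-21 + (6 + 7))) + 1622 = (-558 + (-21 + 13)) + 1622 = (-558 - 8) + 1622 = -566 + 1622 = 1056)
1/I = 1/1056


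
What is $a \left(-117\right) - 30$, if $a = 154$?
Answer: $-18048$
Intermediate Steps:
$a \left(-117\right) - 30 = 154 \left(-117\right) - 30 = -18018 - 30 = -18048$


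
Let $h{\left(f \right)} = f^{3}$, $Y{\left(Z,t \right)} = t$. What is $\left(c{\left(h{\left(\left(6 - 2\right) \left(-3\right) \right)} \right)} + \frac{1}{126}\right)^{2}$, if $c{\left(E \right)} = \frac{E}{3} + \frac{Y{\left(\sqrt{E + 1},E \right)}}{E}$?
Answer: $\frac{5248857601}{15876} \approx 3.3062 \cdot 10^{5}$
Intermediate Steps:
$c{\left(E \right)} = 1 + \frac{E}{3}$ ($c{\left(E \right)} = \frac{E}{3} + \frac{E}{E} = E \frac{1}{3} + 1 = \frac{E}{3} + 1 = 1 + \frac{E}{3}$)
$\left(c{\left(h{\left(\left(6 - 2\right) \left(-3\right) \right)} \right)} + \frac{1}{126}\right)^{2} = \left(\left(1 + \frac{\left(\left(6 - 2\right) \left(-3\right)\right)^{3}}{3}\right) + \frac{1}{126}\right)^{2} = \left(\left(1 + \frac{\left(4 \left(-3\right)\right)^{3}}{3}\right) + \frac{1}{126}\right)^{2} = \left(\left(1 + \frac{\left(-12\right)^{3}}{3}\right) + \frac{1}{126}\right)^{2} = \left(\left(1 + \frac{1}{3} \left(-1728\right)\right) + \frac{1}{126}\right)^{2} = \left(\left(1 - 576\right) + \frac{1}{126}\right)^{2} = \left(-575 + \frac{1}{126}\right)^{2} = \left(- \frac{72449}{126}\right)^{2} = \frac{5248857601}{15876}$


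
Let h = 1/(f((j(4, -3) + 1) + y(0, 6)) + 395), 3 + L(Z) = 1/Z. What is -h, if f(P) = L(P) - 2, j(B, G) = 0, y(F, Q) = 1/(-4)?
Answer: -3/1174 ≈ -0.0025554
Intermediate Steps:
L(Z) = -3 + 1/Z
y(F, Q) = -1/4
f(P) = -5 + 1/P (f(P) = (-3 + 1/P) - 2 = -5 + 1/P)
h = 3/1174 (h = 1/((-5 + 1/((0 + 1) - 1/4)) + 395) = 1/((-5 + 1/(1 - 1/4)) + 395) = 1/((-5 + 1/(3/4)) + 395) = 1/((-5 + 4/3) + 395) = 1/(-11/3 + 395) = 1/(1174/3) = 3/1174 ≈ 0.0025554)
-h = -1*3/1174 = -3/1174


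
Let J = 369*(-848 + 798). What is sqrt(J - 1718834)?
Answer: 2*I*sqrt(434321) ≈ 1318.1*I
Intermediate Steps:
J = -18450 (J = 369*(-50) = -18450)
sqrt(J - 1718834) = sqrt(-18450 - 1718834) = sqrt(-1737284) = 2*I*sqrt(434321)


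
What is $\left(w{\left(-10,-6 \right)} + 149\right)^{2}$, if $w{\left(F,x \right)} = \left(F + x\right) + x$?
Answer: $16129$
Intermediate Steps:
$w{\left(F,x \right)} = F + 2 x$
$\left(w{\left(-10,-6 \right)} + 149\right)^{2} = \left(\left(-10 + 2 \left(-6\right)\right) + 149\right)^{2} = \left(\left(-10 - 12\right) + 149\right)^{2} = \left(-22 + 149\right)^{2} = 127^{2} = 16129$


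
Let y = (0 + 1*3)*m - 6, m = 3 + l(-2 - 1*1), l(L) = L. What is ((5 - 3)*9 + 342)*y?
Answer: -2160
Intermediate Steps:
m = 0 (m = 3 + (-2 - 1*1) = 3 + (-2 - 1) = 3 - 3 = 0)
y = -6 (y = (0 + 1*3)*0 - 6 = (0 + 3)*0 - 6 = 3*0 - 6 = 0 - 6 = -6)
((5 - 3)*9 + 342)*y = ((5 - 3)*9 + 342)*(-6) = (2*9 + 342)*(-6) = (18 + 342)*(-6) = 360*(-6) = -2160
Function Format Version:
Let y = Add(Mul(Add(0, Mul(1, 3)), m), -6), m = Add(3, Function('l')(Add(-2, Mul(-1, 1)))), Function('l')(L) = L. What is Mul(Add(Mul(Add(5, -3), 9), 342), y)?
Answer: -2160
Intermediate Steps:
m = 0 (m = Add(3, Add(-2, Mul(-1, 1))) = Add(3, Add(-2, -1)) = Add(3, -3) = 0)
y = -6 (y = Add(Mul(Add(0, Mul(1, 3)), 0), -6) = Add(Mul(Add(0, 3), 0), -6) = Add(Mul(3, 0), -6) = Add(0, -6) = -6)
Mul(Add(Mul(Add(5, -3), 9), 342), y) = Mul(Add(Mul(Add(5, -3), 9), 342), -6) = Mul(Add(Mul(2, 9), 342), -6) = Mul(Add(18, 342), -6) = Mul(360, -6) = -2160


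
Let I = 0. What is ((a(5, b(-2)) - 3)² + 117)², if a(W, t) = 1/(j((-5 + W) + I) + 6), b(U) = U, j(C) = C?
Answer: 20259001/1296 ≈ 15632.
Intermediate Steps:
a(W, t) = 1/(1 + W) (a(W, t) = 1/(((-5 + W) + 0) + 6) = 1/((-5 + W) + 6) = 1/(1 + W))
((a(5, b(-2)) - 3)² + 117)² = ((1/(1 + 5) - 3)² + 117)² = ((1/6 - 3)² + 117)² = ((⅙ - 3)² + 117)² = ((-17/6)² + 117)² = (289/36 + 117)² = (4501/36)² = 20259001/1296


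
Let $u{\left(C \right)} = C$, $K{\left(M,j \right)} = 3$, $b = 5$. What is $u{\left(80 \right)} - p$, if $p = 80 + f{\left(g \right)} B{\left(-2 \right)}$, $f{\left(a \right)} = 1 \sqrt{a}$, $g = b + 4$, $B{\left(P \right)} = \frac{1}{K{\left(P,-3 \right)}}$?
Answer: $-1$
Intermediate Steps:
$B{\left(P \right)} = \frac{1}{3}$
$g = 9$ ($g = 5 + 4 = 9$)
$f{\left(a \right)} = \sqrt{a}$
$p = 81$ ($p = 80 + \sqrt{9} \cdot \frac{1}{3} = 80 + 3 \cdot \frac{1}{3} = 80 + 1 = 81$)
$u{\left(80 \right)} - p = 80 - 81 = -1$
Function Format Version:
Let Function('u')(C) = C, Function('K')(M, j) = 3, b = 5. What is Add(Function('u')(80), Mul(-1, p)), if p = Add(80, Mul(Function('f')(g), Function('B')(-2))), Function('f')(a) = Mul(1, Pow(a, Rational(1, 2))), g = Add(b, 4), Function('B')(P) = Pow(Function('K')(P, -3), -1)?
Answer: -1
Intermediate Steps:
Function('B')(P) = Rational(1, 3) (Function('B')(P) = Pow(3, -1) = Rational(1, 3))
g = 9 (g = Add(5, 4) = 9)
Function('f')(a) = Pow(a, Rational(1, 2))
p = 81 (p = Add(80, Mul(Pow(9, Rational(1, 2)), Rational(1, 3))) = Add(80, Mul(3, Rational(1, 3))) = Add(80, 1) = 81)
Add(Function('u')(80), Mul(-1, p)) = Add(80, Mul(-1, 81)) = Add(80, -81) = -1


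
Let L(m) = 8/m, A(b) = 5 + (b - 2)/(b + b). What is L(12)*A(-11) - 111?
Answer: -1180/11 ≈ -107.27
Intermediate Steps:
A(b) = 5 + (-2 + b)/(2*b) (A(b) = 5 + (-2 + b)/((2*b)) = 5 + (-2 + b)*(1/(2*b)) = 5 + (-2 + b)/(2*b))
L(12)*A(-11) - 111 = (8/12)*(11/2 - 1/(-11)) - 111 = (8*(1/12))*(11/2 - 1*(-1/11)) - 111 = 2*(11/2 + 1/11)/3 - 111 = (⅔)*(123/22) - 111 = 41/11 - 111 = -1180/11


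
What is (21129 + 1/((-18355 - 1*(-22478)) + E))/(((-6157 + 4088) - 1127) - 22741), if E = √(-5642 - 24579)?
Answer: (-21129*√30221 + 87114868*I)/(25937*(√30221 - 4123*I)) ≈ -0.81463 + 3.929e-10*I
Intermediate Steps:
E = I*√30221 (E = √(-30221) = I*√30221 ≈ 173.84*I)
(21129 + 1/((-18355 - 1*(-22478)) + E))/(((-6157 + 4088) - 1127) - 22741) = (21129 + 1/((-18355 - 1*(-22478)) + I*√30221))/(((-6157 + 4088) - 1127) - 22741) = (21129 + 1/((-18355 + 22478) + I*√30221))/((-2069 - 1127) - 22741) = (21129 + 1/(4123 + I*√30221))/(-3196 - 22741) = (21129 + 1/(4123 + I*√30221))/(-25937) = (21129 + 1/(4123 + I*√30221))*(-1/25937) = -21129/25937 - 1/(25937*(4123 + I*√30221))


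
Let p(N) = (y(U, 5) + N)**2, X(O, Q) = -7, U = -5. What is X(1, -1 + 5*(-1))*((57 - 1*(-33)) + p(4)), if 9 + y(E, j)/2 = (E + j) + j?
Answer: -742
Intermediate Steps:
y(E, j) = -18 + 2*E + 4*j (y(E, j) = -18 + 2*((E + j) + j) = -18 + 2*(E + 2*j) = -18 + (2*E + 4*j) = -18 + 2*E + 4*j)
p(N) = (-8 + N)**2 (p(N) = ((-18 + 2*(-5) + 4*5) + N)**2 = ((-18 - 10 + 20) + N)**2 = (-8 + N)**2)
X(1, -1 + 5*(-1))*((57 - 1*(-33)) + p(4)) = -7*((57 - 1*(-33)) + (-8 + 4)**2) = -7*((57 + 33) + (-4)**2) = -7*(90 + 16) = -7*106 = -742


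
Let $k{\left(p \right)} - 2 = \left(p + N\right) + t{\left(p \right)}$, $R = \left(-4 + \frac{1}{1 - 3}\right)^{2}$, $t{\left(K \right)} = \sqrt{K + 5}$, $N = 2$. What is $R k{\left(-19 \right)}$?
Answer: $- \frac{1215}{4} + \frac{81 i \sqrt{14}}{4} \approx -303.75 + 75.769 i$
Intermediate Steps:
$t{\left(K \right)} = \sqrt{5 + K}$
$R = \frac{81}{4}$ ($R = \left(-4 + \frac{1}{-2}\right)^{2} = \left(-4 - \frac{1}{2}\right)^{2} = \left(- \frac{9}{2}\right)^{2} = \frac{81}{4} \approx 20.25$)
$k{\left(p \right)} = 4 + p + \sqrt{5 + p}$ ($k{\left(p \right)} = 2 + \left(\left(p + 2\right) + \sqrt{5 + p}\right) = 2 + \left(\left(2 + p\right) + \sqrt{5 + p}\right) = 2 + \left(2 + p + \sqrt{5 + p}\right) = 4 + p + \sqrt{5 + p}$)
$R k{\left(-19 \right)} = \frac{81 \left(4 - 19 + \sqrt{5 - 19}\right)}{4} = \frac{81 \left(4 - 19 + \sqrt{-14}\right)}{4} = \frac{81 \left(4 - 19 + i \sqrt{14}\right)}{4} = \frac{81 \left(-15 + i \sqrt{14}\right)}{4} = - \frac{1215}{4} + \frac{81 i \sqrt{14}}{4}$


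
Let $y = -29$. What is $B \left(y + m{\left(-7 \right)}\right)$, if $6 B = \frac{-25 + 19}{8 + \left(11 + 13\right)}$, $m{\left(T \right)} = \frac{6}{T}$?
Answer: $\frac{209}{224} \approx 0.93304$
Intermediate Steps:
$B = - \frac{1}{32}$ ($B = \frac{\left(-25 + 19\right) \frac{1}{8 + \left(11 + 13\right)}}{6} = \frac{\left(-6\right) \frac{1}{8 + 24}}{6} = \frac{\left(-6\right) \frac{1}{32}}{6} = \frac{1}{6} \left(- \frac{3}{16}\right) = - \frac{1}{32} \approx -0.03125$)
$B \left(y + m{\left(-7 \right)}\right) = - \frac{-29 + \frac{6}{-7}}{32} = - \frac{-29 + 6 \left(- \frac{1}{7}\right)}{32} = - \frac{-29 - \frac{6}{7}}{32} = \left(- \frac{1}{32}\right) \left(- \frac{209}{7}\right) = \frac{209}{224}$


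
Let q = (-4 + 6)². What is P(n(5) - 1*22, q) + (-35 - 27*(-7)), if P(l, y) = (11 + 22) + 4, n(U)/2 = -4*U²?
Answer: 191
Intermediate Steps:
n(U) = -8*U² (n(U) = 2*(-4*U²) = -8*U²)
q = 4 (q = 2² = 4)
P(l, y) = 37 (P(l, y) = 33 + 4 = 37)
P(n(5) - 1*22, q) + (-35 - 27*(-7)) = 37 + (-35 - 27*(-7)) = 37 + (-35 + 189) = 37 + 154 = 191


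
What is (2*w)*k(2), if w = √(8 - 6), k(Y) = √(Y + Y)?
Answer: 4*√2 ≈ 5.6569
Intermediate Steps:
k(Y) = √2*√Y (k(Y) = √(2*Y) = √2*√Y)
w = √2 ≈ 1.4142
(2*w)*k(2) = (2*√2)*(√2*√2) = (2*√2)*2 = 4*√2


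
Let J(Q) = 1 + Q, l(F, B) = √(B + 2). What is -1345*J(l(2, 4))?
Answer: -1345 - 1345*√6 ≈ -4639.6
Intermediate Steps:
l(F, B) = √(2 + B)
-1345*J(l(2, 4)) = -1345*(1 + √(2 + 4)) = -1345*(1 + √6) = -1345 - 1345*√6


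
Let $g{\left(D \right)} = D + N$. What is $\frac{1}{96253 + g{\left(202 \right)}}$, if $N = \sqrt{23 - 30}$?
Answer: $\frac{96455}{9303567032} - \frac{i \sqrt{7}}{9303567032} \approx 1.0368 \cdot 10^{-5} - 2.8438 \cdot 10^{-10} i$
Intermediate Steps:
$N = i \sqrt{7}$ ($N = \sqrt{-7} = i \sqrt{7} \approx 2.6458 i$)
$g{\left(D \right)} = D + i \sqrt{7}$
$\frac{1}{96253 + g{\left(202 \right)}} = \frac{1}{96253 + \left(202 + i \sqrt{7}\right)} = \frac{1}{96455 + i \sqrt{7}}$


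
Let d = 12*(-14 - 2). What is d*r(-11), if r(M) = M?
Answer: 2112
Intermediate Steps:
d = -192 (d = 12*(-16) = -192)
d*r(-11) = -192*(-11) = 2112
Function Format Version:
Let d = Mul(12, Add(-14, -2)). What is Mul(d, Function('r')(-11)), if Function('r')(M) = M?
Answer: 2112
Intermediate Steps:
d = -192 (d = Mul(12, -16) = -192)
Mul(d, Function('r')(-11)) = Mul(-192, -11) = 2112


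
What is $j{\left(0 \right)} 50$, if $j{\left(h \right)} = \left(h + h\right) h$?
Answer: $0$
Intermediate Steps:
$j{\left(h \right)} = 2 h^{2}$ ($j{\left(h \right)} = 2 h h = 2 h^{2}$)
$j{\left(0 \right)} 50 = 2 \cdot 0^{2} \cdot 50 = 2 \cdot 0 \cdot 50 = 0 \cdot 50 = 0$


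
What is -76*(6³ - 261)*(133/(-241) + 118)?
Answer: 96803100/241 ≈ 4.0167e+5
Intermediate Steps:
-76*(6³ - 261)*(133/(-241) + 118) = -76*(216 - 261)*(133*(-1/241) + 118) = -(-3420)*(-133/241 + 118) = -(-3420)*28305/241 = -76*(-1273725/241) = 96803100/241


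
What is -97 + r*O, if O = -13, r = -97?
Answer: 1164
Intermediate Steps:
-97 + r*O = -97 - 97*(-13) = -97 + 1261 = 1164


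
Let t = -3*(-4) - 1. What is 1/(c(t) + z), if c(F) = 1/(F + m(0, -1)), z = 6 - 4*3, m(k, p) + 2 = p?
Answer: -8/47 ≈ -0.17021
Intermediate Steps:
m(k, p) = -2 + p
z = -6 (z = 6 - 12 = -6)
t = 11 (t = 12 - 1 = 11)
c(F) = 1/(-3 + F) (c(F) = 1/(F + (-2 - 1)) = 1/(F - 3) = 1/(-3 + F))
1/(c(t) + z) = 1/(1/(-3 + 11) - 6) = 1/(1/8 - 6) = 1/(⅛ - 6) = 1/(-47/8) = -8/47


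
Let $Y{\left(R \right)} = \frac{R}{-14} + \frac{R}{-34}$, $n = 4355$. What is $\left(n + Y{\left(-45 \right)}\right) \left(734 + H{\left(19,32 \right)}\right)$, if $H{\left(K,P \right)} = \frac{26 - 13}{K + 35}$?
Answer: $\frac{20569306465}{6426} \approx 3.201 \cdot 10^{6}$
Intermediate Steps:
$Y{\left(R \right)} = - \frac{12 R}{119}$ ($Y{\left(R \right)} = R \left(- \frac{1}{14}\right) + R \left(- \frac{1}{34}\right) = - \frac{R}{14} - \frac{R}{34} = - \frac{12 R}{119}$)
$H{\left(K,P \right)} = \frac{13}{35 + K}$
$\left(n + Y{\left(-45 \right)}\right) \left(734 + H{\left(19,32 \right)}\right) = \left(4355 - - \frac{540}{119}\right) \left(734 + \frac{13}{35 + 19}\right) = \left(4355 + \frac{540}{119}\right) \left(734 + \frac{13}{54}\right) = \frac{518785 \left(734 + 13 \cdot \frac{1}{54}\right)}{119} = \frac{518785 \left(734 + \frac{13}{54}\right)}{119} = \frac{518785}{119} \cdot \frac{39649}{54} = \frac{20569306465}{6426}$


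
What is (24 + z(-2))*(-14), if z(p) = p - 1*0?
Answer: -308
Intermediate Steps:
z(p) = p (z(p) = p + 0 = p)
(24 + z(-2))*(-14) = (24 - 2)*(-14) = 22*(-14) = -308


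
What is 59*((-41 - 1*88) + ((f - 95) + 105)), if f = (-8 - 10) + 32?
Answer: -6195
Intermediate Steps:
f = 14 (f = -18 + 32 = 14)
59*((-41 - 1*88) + ((f - 95) + 105)) = 59*((-41 - 1*88) + ((14 - 95) + 105)) = 59*((-41 - 88) + (-81 + 105)) = 59*(-129 + 24) = 59*(-105) = -6195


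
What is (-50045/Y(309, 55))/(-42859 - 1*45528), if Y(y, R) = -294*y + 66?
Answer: -10009/1604754372 ≈ -6.2371e-6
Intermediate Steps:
Y(y, R) = 66 - 294*y
(-50045/Y(309, 55))/(-42859 - 1*45528) = (-50045/(66 - 294*309))/(-42859 - 1*45528) = (-50045/(66 - 90846))/(-42859 - 45528) = -50045/(-90780)/(-88387) = -50045*(-1/90780)*(-1/88387) = (10009/18156)*(-1/88387) = -10009/1604754372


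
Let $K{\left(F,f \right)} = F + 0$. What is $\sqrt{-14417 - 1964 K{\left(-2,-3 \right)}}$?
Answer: $i \sqrt{10489} \approx 102.42 i$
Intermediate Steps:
$K{\left(F,f \right)} = F$
$\sqrt{-14417 - 1964 K{\left(-2,-3 \right)}} = \sqrt{-14417 - -3928} = \sqrt{-14417 + 3928} = \sqrt{-10489} = i \sqrt{10489}$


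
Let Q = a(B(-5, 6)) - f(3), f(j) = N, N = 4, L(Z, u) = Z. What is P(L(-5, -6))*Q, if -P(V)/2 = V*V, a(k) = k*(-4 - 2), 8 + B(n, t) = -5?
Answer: -3700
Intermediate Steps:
B(n, t) = -13 (B(n, t) = -8 - 5 = -13)
a(k) = -6*k (a(k) = k*(-6) = -6*k)
f(j) = 4
P(V) = -2*V² (P(V) = -2*V*V = -2*V²)
Q = 74 (Q = -6*(-13) - 1*4 = 78 - 4 = 74)
P(L(-5, -6))*Q = -2*(-5)²*74 = -2*25*74 = -50*74 = -3700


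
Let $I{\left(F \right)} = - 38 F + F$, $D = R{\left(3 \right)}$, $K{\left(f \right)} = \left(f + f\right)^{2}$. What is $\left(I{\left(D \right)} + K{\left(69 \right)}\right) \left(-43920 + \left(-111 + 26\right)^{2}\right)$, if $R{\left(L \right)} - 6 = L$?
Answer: $-686600145$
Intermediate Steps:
$R{\left(L \right)} = 6 + L$
$K{\left(f \right)} = 4 f^{2}$ ($K{\left(f \right)} = \left(2 f\right)^{2} = 4 f^{2}$)
$D = 9$ ($D = 6 + 3 = 9$)
$I{\left(F \right)} = - 37 F$
$\left(I{\left(D \right)} + K{\left(69 \right)}\right) \left(-43920 + \left(-111 + 26\right)^{2}\right) = \left(\left(-37\right) 9 + 4 \cdot 69^{2}\right) \left(-43920 + \left(-111 + 26\right)^{2}\right) = \left(-333 + 4 \cdot 4761\right) \left(-43920 + \left(-85\right)^{2}\right) = \left(-333 + 19044\right) \left(-43920 + 7225\right) = 18711 \left(-36695\right) = -686600145$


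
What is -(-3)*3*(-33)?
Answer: -297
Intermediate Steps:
-(-3)*3*(-33) = -(-3)*(-99) = -3*99 = -297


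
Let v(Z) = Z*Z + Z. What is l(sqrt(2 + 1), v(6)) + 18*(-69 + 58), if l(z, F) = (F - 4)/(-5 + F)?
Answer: -7288/37 ≈ -196.97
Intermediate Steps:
v(Z) = Z + Z**2 (v(Z) = Z**2 + Z = Z + Z**2)
l(z, F) = (-4 + F)/(-5 + F)
l(sqrt(2 + 1), v(6)) + 18*(-69 + 58) = (-4 + 6*(1 + 6))/(-5 + 6*(1 + 6)) + 18*(-69 + 58) = (-4 + 6*7)/(-5 + 6*7) + 18*(-11) = (-4 + 42)/(-5 + 42) - 198 = 38/37 - 198 = -7288/37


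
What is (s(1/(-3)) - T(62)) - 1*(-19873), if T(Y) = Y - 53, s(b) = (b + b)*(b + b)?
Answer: 178780/9 ≈ 19864.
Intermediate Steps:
s(b) = 4*b² (s(b) = (2*b)*(2*b) = 4*b²)
T(Y) = -53 + Y
(s(1/(-3)) - T(62)) - 1*(-19873) = (4*(1/(-3))² - (-53 + 62)) - 1*(-19873) = (4*(-⅓)² - 1*9) + 19873 = (4*(⅑) - 9) + 19873 = (4/9 - 9) + 19873 = -77/9 + 19873 = 178780/9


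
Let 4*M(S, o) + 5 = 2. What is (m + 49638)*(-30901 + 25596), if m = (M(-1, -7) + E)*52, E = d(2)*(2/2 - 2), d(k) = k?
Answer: -262570975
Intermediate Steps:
M(S, o) = -3/4 (M(S, o) = -5/4 + (1/4)*2 = -5/4 + 1/2 = -3/4)
E = -2 (E = 2*(2/2 - 2) = 2*(2*(1/2) - 2) = 2*(1 - 2) = 2*(-1) = -2)
m = -143 (m = (-3/4 - 2)*52 = -11/4*52 = -143)
(m + 49638)*(-30901 + 25596) = (-143 + 49638)*(-30901 + 25596) = 49495*(-5305) = -262570975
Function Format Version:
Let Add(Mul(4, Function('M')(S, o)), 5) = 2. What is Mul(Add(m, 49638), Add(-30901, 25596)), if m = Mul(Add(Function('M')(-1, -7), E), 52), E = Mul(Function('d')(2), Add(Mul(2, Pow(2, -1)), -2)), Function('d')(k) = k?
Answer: -262570975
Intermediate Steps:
Function('M')(S, o) = Rational(-3, 4) (Function('M')(S, o) = Add(Rational(-5, 4), Mul(Rational(1, 4), 2)) = Add(Rational(-5, 4), Rational(1, 2)) = Rational(-3, 4))
E = -2 (E = Mul(2, Add(Mul(2, Pow(2, -1)), -2)) = Mul(2, Add(Mul(2, Rational(1, 2)), -2)) = Mul(2, Add(1, -2)) = Mul(2, -1) = -2)
m = -143 (m = Mul(Add(Rational(-3, 4), -2), 52) = Mul(Rational(-11, 4), 52) = -143)
Mul(Add(m, 49638), Add(-30901, 25596)) = Mul(Add(-143, 49638), Add(-30901, 25596)) = Mul(49495, -5305) = -262570975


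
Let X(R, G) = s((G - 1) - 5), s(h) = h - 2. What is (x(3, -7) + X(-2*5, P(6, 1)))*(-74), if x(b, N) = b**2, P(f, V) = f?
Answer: -518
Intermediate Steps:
s(h) = -2 + h
X(R, G) = -8 + G (X(R, G) = -2 + ((G - 1) - 5) = -2 + ((-1 + G) - 5) = -2 + (-6 + G) = -8 + G)
(x(3, -7) + X(-2*5, P(6, 1)))*(-74) = (3**2 + (-8 + 6))*(-74) = (9 - 2)*(-74) = 7*(-74) = -518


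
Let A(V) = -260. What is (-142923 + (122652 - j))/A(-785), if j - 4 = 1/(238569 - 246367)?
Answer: 158104449/2027480 ≈ 77.981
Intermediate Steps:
j = 31191/7798 (j = 4 + 1/(238569 - 246367) = 4 + 1/(-7798) = 4 - 1/7798 = 31191/7798 ≈ 3.9999)
(-142923 + (122652 - j))/A(-785) = (-142923 + (122652 - 1*31191/7798))/(-260) = (-142923 + (122652 - 31191/7798))*(-1/260) = (-142923 + 956409105/7798)*(-1/260) = -158104449/7798*(-1/260) = 158104449/2027480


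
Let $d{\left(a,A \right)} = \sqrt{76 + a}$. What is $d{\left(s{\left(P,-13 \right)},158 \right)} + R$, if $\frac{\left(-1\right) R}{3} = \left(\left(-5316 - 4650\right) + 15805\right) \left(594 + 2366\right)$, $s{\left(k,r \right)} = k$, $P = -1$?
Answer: $-51850320 + 5 \sqrt{3} \approx -5.185 \cdot 10^{7}$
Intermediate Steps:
$R = -51850320$ ($R = - 3 \left(\left(-5316 - 4650\right) + 15805\right) \left(594 + 2366\right) = - 3 \left(\left(-5316 - 4650\right) + 15805\right) 2960 = - 3 \left(-9966 + 15805\right) 2960 = - 3 \cdot 5839 \cdot 2960 = \left(-3\right) 17283440 = -51850320$)
$d{\left(s{\left(P,-13 \right)},158 \right)} + R = \sqrt{76 - 1} - 51850320 = \sqrt{75} - 51850320 = 5 \sqrt{3} - 51850320 = -51850320 + 5 \sqrt{3}$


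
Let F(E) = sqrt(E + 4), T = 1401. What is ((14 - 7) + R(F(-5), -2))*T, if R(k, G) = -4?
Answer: 4203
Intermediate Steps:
F(E) = sqrt(4 + E)
((14 - 7) + R(F(-5), -2))*T = ((14 - 7) - 4)*1401 = (7 - 4)*1401 = 3*1401 = 4203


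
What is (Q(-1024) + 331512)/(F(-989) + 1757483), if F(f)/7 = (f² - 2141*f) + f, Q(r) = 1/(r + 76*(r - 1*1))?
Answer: 3737750441/264052080600 ≈ 0.014155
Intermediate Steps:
Q(r) = 1/(-76 + 77*r) (Q(r) = 1/(r + 76*(r - 1)) = 1/(r + 76*(-1 + r)) = 1/(r + (-76 + 76*r)) = 1/(-76 + 77*r))
F(f) = -14980*f + 7*f² (F(f) = 7*((f² - 2141*f) + f) = 7*(f² - 2140*f) = -14980*f + 7*f²)
(Q(-1024) + 331512)/(F(-989) + 1757483) = (1/(-76 + 77*(-1024)) + 331512)/(7*(-989)*(-2140 - 989) + 1757483) = (1/(-76 - 78848) + 331512)/(7*(-989)*(-3129) + 1757483) = (1/(-78924) + 331512)/(21662067 + 1757483) = (-1/78924 + 331512)/23419550 = (26164253087/78924)*(1/23419550) = 3737750441/264052080600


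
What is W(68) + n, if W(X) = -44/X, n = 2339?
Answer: 39752/17 ≈ 2338.4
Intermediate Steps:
W(68) + n = -44/68 + 2339 = -44*1/68 + 2339 = -11/17 + 2339 = 39752/17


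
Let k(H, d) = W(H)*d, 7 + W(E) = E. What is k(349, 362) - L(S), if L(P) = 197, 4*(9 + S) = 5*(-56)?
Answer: 123607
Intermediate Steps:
W(E) = -7 + E
k(H, d) = d*(-7 + H) (k(H, d) = (-7 + H)*d = d*(-7 + H))
S = -79 (S = -9 + (5*(-56))/4 = -9 + (¼)*(-280) = -9 - 70 = -79)
k(349, 362) - L(S) = 362*(-7 + 349) - 1*197 = 362*342 - 197 = 123804 - 197 = 123607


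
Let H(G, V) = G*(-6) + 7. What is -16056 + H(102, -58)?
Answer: -16661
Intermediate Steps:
H(G, V) = 7 - 6*G (H(G, V) = -6*G + 7 = 7 - 6*G)
-16056 + H(102, -58) = -16056 + (7 - 6*102) = -16056 + (7 - 612) = -16056 - 605 = -16661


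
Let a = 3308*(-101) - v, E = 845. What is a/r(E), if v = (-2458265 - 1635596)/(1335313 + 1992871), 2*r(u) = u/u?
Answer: -1111968806011/1664092 ≈ -6.6821e+5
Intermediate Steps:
r(u) = ½ (r(u) = (u/u)/2 = (½)*1 = ½)
v = -4093861/3328184 ≈ -1.2301
a = -1111968806011/3328184 (a = 3308*(-101) - 1*(-4093861/3328184) = -334108 + 4093861/3328184 = -1111968806011/3328184 ≈ -3.3411e+5)
a/r(E) = -1111968806011/(3328184*½) = -1111968806011/3328184*2 = -1111968806011/1664092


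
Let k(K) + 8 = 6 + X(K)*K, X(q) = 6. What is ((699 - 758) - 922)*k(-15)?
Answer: 90252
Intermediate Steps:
k(K) = -2 + 6*K (k(K) = -8 + (6 + 6*K) = -2 + 6*K)
((699 - 758) - 922)*k(-15) = ((699 - 758) - 922)*(-2 + 6*(-15)) = (-59 - 922)*(-2 - 90) = -981*(-92) = 90252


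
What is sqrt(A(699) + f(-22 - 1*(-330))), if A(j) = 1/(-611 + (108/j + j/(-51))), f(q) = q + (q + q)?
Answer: sqrt(157077775270338)/412308 ≈ 30.397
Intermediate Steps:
f(q) = 3*q (f(q) = q + 2*q = 3*q)
A(j) = 1/(-611 + 108/j - j/51) (A(j) = 1/(-611 + (108/j + j*(-1/51))) = 1/(-611 + (108/j - j/51)) = 1/(-611 + 108/j - j/51))
sqrt(A(699) + f(-22 - 1*(-330))) = sqrt(-51*699/(-5508 + 699**2 + 31161*699) + 3*(-22 - 1*(-330))) = sqrt(-51*699/(-5508 + 488601 + 21781539) + 3*(-22 + 330)) = sqrt(-51*699/22264632 + 3*308) = sqrt(-51*699*1/22264632 + 924) = sqrt(-3961/2473848 + 924) = sqrt(2285831591/2473848) = sqrt(157077775270338)/412308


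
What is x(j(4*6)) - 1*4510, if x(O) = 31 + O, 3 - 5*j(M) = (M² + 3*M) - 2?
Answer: -23038/5 ≈ -4607.6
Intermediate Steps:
j(M) = 1 - 3*M/5 - M²/5 (j(M) = ⅗ - ((M² + 3*M) - 2)/5 = ⅗ - (-2 + M² + 3*M)/5 = ⅗ + (⅖ - 3*M/5 - M²/5) = 1 - 3*M/5 - M²/5)
x(j(4*6)) - 1*4510 = (31 + (1 - 12*6/5 - (4*6)²/5)) - 1*4510 = (31 + (1 - ⅗*24 - ⅕*24²)) - 4510 = (31 + (1 - 72/5 - ⅕*576)) - 4510 = (31 + (1 - 72/5 - 576/5)) - 4510 = (31 - 643/5) - 4510 = -488/5 - 4510 = -23038/5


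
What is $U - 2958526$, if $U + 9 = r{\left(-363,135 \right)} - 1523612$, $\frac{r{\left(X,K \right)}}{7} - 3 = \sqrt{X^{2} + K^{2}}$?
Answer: $-4482126 + 21 \sqrt{16666} \approx -4.4794 \cdot 10^{6}$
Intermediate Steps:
$r{\left(X,K \right)} = 21 + 7 \sqrt{K^{2} + X^{2}}$ ($r{\left(X,K \right)} = 21 + 7 \sqrt{X^{2} + K^{2}} = 21 + 7 \sqrt{K^{2} + X^{2}}$)
$U = -1523600 + 21 \sqrt{16666}$ ($U = -9 + \left(\left(21 + 7 \sqrt{135^{2} + \left(-363\right)^{2}}\right) - 1523612\right) = -9 - \left(1523591 - 7 \sqrt{18225 + 131769}\right) = -9 - \left(1523591 - 21 \sqrt{16666}\right) = -1523600 + 21 \sqrt{16666} \approx -1.5209 \cdot 10^{6}$)
$U - 2958526 = \left(-1523600 + 21 \sqrt{16666}\right) - 2958526 = -4482126 + 21 \sqrt{16666}$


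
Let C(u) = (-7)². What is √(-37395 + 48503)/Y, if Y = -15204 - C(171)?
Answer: -2*√2777/15253 ≈ -0.0069098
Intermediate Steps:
C(u) = 49
Y = -15253 (Y = -15204 - 1*49 = -15204 - 49 = -15253)
√(-37395 + 48503)/Y = √(-37395 + 48503)/(-15253) = √11108*(-1/15253) = (2*√2777)*(-1/15253) = -2*√2777/15253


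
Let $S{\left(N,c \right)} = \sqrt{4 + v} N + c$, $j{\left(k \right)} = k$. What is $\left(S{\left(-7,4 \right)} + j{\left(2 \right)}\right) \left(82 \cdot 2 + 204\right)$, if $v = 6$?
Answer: $2208 - 2576 \sqrt{10} \approx -5938.0$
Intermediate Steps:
$S{\left(N,c \right)} = c + N \sqrt{10}$ ($S{\left(N,c \right)} = \sqrt{4 + 6} N + c = \sqrt{10} N + c = N \sqrt{10} + c = c + N \sqrt{10}$)
$\left(S{\left(-7,4 \right)} + j{\left(2 \right)}\right) \left(82 \cdot 2 + 204\right) = \left(\left(4 - 7 \sqrt{10}\right) + 2\right) \left(82 \cdot 2 + 204\right) = \left(6 - 7 \sqrt{10}\right) \left(164 + 204\right) = \left(6 - 7 \sqrt{10}\right) 368 = 2208 - 2576 \sqrt{10}$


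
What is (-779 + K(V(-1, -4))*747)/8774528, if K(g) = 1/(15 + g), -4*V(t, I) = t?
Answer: -44531/535246208 ≈ -8.3197e-5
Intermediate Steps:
V(t, I) = -t/4
(-779 + K(V(-1, -4))*747)/8774528 = (-779 + 747/(15 - ¼*(-1)))/8774528 = (-779 + 747/(15 + ¼))*(1/8774528) = (-779 + 747/(61/4))*(1/8774528) = (-779 + (4/61)*747)*(1/8774528) = (-779 + 2988/61)*(1/8774528) = -44531/61*1/8774528 = -44531/535246208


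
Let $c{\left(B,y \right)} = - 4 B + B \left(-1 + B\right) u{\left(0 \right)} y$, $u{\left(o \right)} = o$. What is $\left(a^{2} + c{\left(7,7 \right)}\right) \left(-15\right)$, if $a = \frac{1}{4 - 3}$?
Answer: $405$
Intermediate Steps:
$a = 1$ ($a = 1^{-1} = 1$)
$c{\left(B,y \right)} = - 4 B$ ($c{\left(B,y \right)} = - 4 B + B \left(-1 + B\right) 0 y = - 4 B + 0 y = - 4 B + 0 = - 4 B$)
$\left(a^{2} + c{\left(7,7 \right)}\right) \left(-15\right) = \left(1^{2} - 28\right) \left(-15\right) = \left(1 - 28\right) \left(-15\right) = \left(-27\right) \left(-15\right) = 405$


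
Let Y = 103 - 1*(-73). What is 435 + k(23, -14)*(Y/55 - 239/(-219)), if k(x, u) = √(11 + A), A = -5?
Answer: 435 + 4699*√6/1095 ≈ 445.51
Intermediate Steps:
Y = 176 (Y = 103 + 73 = 176)
k(x, u) = √6 (k(x, u) = √(11 - 5) = √6)
435 + k(23, -14)*(Y/55 - 239/(-219)) = 435 + √6*(176/55 - 239/(-219)) = 435 + √6*(176*(1/55) - 239*(-1/219)) = 435 + √6*(16/5 + 239/219) = 435 + √6*(4699/1095) = 435 + 4699*√6/1095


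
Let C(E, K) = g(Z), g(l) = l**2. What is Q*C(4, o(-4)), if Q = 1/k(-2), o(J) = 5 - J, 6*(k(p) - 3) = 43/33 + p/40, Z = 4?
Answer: 63360/12707 ≈ 4.9862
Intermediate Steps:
k(p) = 637/198 + p/240 (k(p) = 3 + (43/33 + p/40)/6 = 3 + (43/198 + p/240) = 637/198 + p/240)
C(E, K) = 16 (C(E, K) = 4**2 = 16)
Q = 3960/12707 (Q = 1/(637/198 + (1/240)*(-2)) = 1/(637/198 - 1/120) = 1/(12707/3960) = 3960/12707 ≈ 0.31164)
Q*C(4, o(-4)) = (3960/12707)*16 = 63360/12707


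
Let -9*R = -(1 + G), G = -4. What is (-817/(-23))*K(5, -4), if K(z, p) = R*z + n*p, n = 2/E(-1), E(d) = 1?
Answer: -23693/69 ≈ -343.38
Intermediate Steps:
n = 2 (n = 2/1 = 2*1 = 2)
R = -⅓ (R = -(-1)*(1 - 4)/9 = -(-1)*(-3)/9 = -⅑*3 = -⅓ ≈ -0.33333)
K(z, p) = 2*p - z/3 (K(z, p) = -z/3 + 2*p = 2*p - z/3)
(-817/(-23))*K(5, -4) = (-817/(-23))*(2*(-4) - ⅓*5) = (-817*(-1)/23)*(-8 - 5/3) = -43*(-19/23)*(-29/3) = (817/23)*(-29/3) = -23693/69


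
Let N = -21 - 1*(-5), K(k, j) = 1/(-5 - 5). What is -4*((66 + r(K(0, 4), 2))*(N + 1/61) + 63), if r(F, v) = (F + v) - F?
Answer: 249828/61 ≈ 4095.5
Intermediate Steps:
K(k, j) = -1/10 (K(k, j) = 1/(-10) = -1/10)
r(F, v) = v
N = -16 (N = -21 + 5 = -16)
-4*((66 + r(K(0, 4), 2))*(N + 1/61) + 63) = -4*((66 + 2)*(-16 + 1/61) + 63) = -4*(68*(-16 + 1/61) + 63) = -4*(68*(-975/61) + 63) = -4*(-66300/61 + 63) = -4*(-62457/61) = 249828/61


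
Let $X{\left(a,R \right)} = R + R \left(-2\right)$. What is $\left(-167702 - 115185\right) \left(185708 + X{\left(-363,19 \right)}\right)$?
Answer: $-52529004143$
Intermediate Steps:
$X{\left(a,R \right)} = - R$ ($X{\left(a,R \right)} = R - 2 R = - R$)
$\left(-167702 - 115185\right) \left(185708 + X{\left(-363,19 \right)}\right) = \left(-167702 - 115185\right) \left(185708 - 19\right) = - 282887 \left(185708 - 19\right) = \left(-282887\right) 185689 = -52529004143$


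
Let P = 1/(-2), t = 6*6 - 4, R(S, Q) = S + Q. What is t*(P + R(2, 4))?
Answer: 176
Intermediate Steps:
R(S, Q) = Q + S
t = 32 (t = 36 - 4 = 32)
P = -½ ≈ -0.50000
t*(P + R(2, 4)) = 32*(-½ + (4 + 2)) = 32*(-½ + 6) = 32*(11/2) = 176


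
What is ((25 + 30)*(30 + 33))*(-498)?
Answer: -1725570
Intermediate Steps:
((25 + 30)*(30 + 33))*(-498) = (55*63)*(-498) = 3465*(-498) = -1725570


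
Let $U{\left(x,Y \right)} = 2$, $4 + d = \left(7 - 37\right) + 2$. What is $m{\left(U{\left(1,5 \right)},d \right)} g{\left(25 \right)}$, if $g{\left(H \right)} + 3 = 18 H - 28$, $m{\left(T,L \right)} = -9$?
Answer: $-3771$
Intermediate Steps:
$d = -32$ ($d = -4 + \left(\left(7 - 37\right) + 2\right) = -4 + \left(-30 + 2\right) = -4 - 28 = -32$)
$g{\left(H \right)} = -31 + 18 H$ ($g{\left(H \right)} = -3 + \left(18 H - 28\right) = -3 + \left(-28 + 18 H\right) = -31 + 18 H$)
$m{\left(U{\left(1,5 \right)},d \right)} g{\left(25 \right)} = - 9 \left(-31 + 18 \cdot 25\right) = - 9 \left(-31 + 450\right) = \left(-9\right) 419 = -3771$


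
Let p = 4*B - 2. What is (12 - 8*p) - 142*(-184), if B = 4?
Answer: 26028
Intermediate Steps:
p = 14 (p = 4*4 - 2 = 16 - 2 = 14)
(12 - 8*p) - 142*(-184) = (12 - 8*14) - 142*(-184) = (12 - 112) + 26128 = -100 + 26128 = 26028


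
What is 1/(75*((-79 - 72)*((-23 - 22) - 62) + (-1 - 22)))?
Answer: 1/1210050 ≈ 8.2641e-7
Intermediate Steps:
1/(75*((-79 - 72)*((-23 - 22) - 62) + (-1 - 22))) = 1/(75*(-151*(-45 - 62) - 23)) = 1/(75*(-151*(-107) - 23)) = 1/(75*(16157 - 23)) = 1/(75*16134) = 1/1210050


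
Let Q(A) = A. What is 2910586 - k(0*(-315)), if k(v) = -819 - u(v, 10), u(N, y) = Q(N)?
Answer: 2911405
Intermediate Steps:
u(N, y) = N
k(v) = -819 - v
2910586 - k(0*(-315)) = 2910586 - (-819 - 0*(-315)) = 2910586 - (-819 - 1*0) = 2910586 - (-819 + 0) = 2910586 - 1*(-819) = 2910586 + 819 = 2911405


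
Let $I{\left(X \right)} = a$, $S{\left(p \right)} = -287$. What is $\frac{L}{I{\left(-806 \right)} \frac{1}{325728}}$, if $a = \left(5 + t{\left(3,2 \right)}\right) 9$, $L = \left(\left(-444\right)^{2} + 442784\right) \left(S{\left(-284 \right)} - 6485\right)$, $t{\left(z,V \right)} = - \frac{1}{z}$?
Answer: $- \frac{235259123973120}{7} \approx -3.3608 \cdot 10^{13}$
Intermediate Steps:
$L = -4333538240$ ($L = \left(\left(-444\right)^{2} + 442784\right) \left(-287 - 6485\right) = \left(197136 + 442784\right) \left(-6772\right) = 639920 \left(-6772\right) = -4333538240$)
$a = 42$ ($a = \left(5 - \frac{1}{3}\right) 9 = \frac{14}{3} \cdot 9 = 42$)
$I{\left(X \right)} = 42$
$\frac{L}{I{\left(-806 \right)} \frac{1}{325728}} = - \frac{4333538240}{42 \cdot \frac{1}{325728}} = - \frac{4333538240}{\frac{7}{54288}} = \left(-4333538240\right) \frac{54288}{7} = - \frac{235259123973120}{7}$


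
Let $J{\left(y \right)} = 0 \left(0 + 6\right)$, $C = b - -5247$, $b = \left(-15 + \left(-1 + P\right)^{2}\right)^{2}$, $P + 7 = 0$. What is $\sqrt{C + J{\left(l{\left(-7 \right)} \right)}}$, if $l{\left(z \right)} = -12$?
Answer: $4 \sqrt{478} \approx 87.453$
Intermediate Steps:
$P = -7$ ($P = -7 + 0 = -7$)
$b = 2401$ ($b = \left(-15 + \left(-1 - 7\right)^{2}\right)^{2} = \left(-15 + \left(-8\right)^{2}\right)^{2} = \left(-15 + 64\right)^{2} = 49^{2} = 2401$)
$C = 7648$ ($C = 2401 - -5247 = 2401 + 5247 = 7648$)
$J{\left(y \right)} = 0$ ($J{\left(y \right)} = 0 \cdot 6 = 0$)
$\sqrt{C + J{\left(l{\left(-7 \right)} \right)}} = \sqrt{7648 + 0} = \sqrt{7648} = 4 \sqrt{478}$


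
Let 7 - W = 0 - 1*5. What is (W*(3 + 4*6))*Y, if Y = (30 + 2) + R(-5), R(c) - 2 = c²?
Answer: 19116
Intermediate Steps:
W = 12 (W = 7 - (0 - 1*5) = 7 - (0 - 5) = 7 - 1*(-5) = 7 + 5 = 12)
R(c) = 2 + c²
Y = 59 (Y = (30 + 2) + (2 + (-5)²) = 32 + (2 + 25) = 32 + 27 = 59)
(W*(3 + 4*6))*Y = (12*(3 + 4*6))*59 = (12*(3 + 24))*59 = (12*27)*59 = 324*59 = 19116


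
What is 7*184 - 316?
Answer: 972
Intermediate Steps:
7*184 - 316 = 1288 - 316 = 972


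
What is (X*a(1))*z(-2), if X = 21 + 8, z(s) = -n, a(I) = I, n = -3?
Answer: 87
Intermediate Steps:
z(s) = 3 (z(s) = -1*(-3) = 3)
X = 29
(X*a(1))*z(-2) = (29*1)*3 = 29*3 = 87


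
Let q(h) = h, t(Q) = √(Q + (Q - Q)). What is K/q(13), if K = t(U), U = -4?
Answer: 2*I/13 ≈ 0.15385*I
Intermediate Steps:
t(Q) = √Q (t(Q) = √(Q + 0) = √Q)
K = 2*I (K = √(-4) = 2*I ≈ 2.0*I)
K/q(13) = (2*I)/13 = (2*I)*(1/13) = 2*I/13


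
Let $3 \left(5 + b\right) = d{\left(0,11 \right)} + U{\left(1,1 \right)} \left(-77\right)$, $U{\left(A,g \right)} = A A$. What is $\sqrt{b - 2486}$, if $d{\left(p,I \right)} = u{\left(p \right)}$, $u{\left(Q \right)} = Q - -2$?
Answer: $2 i \sqrt{629} \approx 50.16 i$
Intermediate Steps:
$U{\left(A,g \right)} = A^{2}$
$u{\left(Q \right)} = 2 + Q$ ($u{\left(Q \right)} = Q + 2 = 2 + Q$)
$d{\left(p,I \right)} = 2 + p$
$b = -30$ ($b = -5 + \frac{\left(2 + 0\right) + 1^{2} \left(-77\right)}{3} = -5 + \frac{2 + 1 \left(-77\right)}{3} = -5 + \frac{2 - 77}{3} = -5 + \frac{1}{3} \left(-75\right) = -5 - 25 = -30$)
$\sqrt{b - 2486} = \sqrt{-30 - 2486} = \sqrt{-2516} = 2 i \sqrt{629}$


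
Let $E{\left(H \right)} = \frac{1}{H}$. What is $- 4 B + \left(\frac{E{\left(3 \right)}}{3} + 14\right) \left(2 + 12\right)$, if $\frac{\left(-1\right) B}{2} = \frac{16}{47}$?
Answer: $\frac{84718}{423} \approx 200.28$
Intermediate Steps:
$B = - \frac{32}{47}$ ($B = - 2 \cdot \frac{16}{47} = - 2 \cdot 16 \cdot \frac{1}{47} = \left(-2\right) \frac{16}{47} = - \frac{32}{47} \approx -0.68085$)
$- 4 B + \left(\frac{E{\left(3 \right)}}{3} + 14\right) \left(2 + 12\right) = \left(-4\right) \left(- \frac{32}{47}\right) + \left(\frac{1}{3 \cdot 3} + 14\right) \left(2 + 12\right) = \frac{128}{47} + \left(\frac{1}{3} \cdot \frac{1}{3} + 14\right) 14 = \frac{128}{47} + \left(\frac{1}{9} + 14\right) 14 = \frac{128}{47} + \frac{127}{9} \cdot 14 = \frac{128}{47} + \frac{1778}{9} = \frac{84718}{423}$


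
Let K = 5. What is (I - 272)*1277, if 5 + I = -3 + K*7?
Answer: -312865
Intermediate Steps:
I = 27 (I = -5 + (-3 + 5*7) = -5 + (-3 + 35) = -5 + 32 = 27)
(I - 272)*1277 = (27 - 272)*1277 = -245*1277 = -312865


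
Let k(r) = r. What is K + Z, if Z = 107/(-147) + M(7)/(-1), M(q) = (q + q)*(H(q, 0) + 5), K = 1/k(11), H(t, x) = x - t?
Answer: 44246/1617 ≈ 27.363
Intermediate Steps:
K = 1/11 ≈ 0.090909
M(q) = 2*q*(5 - q) (M(q) = (q + q)*((0 - q) + 5) = (2*q)*(-q + 5) = (2*q)*(5 - q) = 2*q*(5 - q))
Z = 4009/147 (Z = 107/(-147) + (2*7*(5 - 1*7))/(-1) = 107*(-1/147) + (2*7*(5 - 7))*(-1) = -107/147 + (2*7*(-2))*(-1) = -107/147 - 28*(-1) = -107/147 + 28 = 4009/147 ≈ 27.272)
K + Z = 1/11 + 4009/147 = 44246/1617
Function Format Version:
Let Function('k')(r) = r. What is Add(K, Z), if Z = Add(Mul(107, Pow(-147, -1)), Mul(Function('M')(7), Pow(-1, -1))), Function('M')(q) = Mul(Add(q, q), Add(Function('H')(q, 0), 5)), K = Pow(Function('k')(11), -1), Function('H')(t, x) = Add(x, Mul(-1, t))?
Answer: Rational(44246, 1617) ≈ 27.363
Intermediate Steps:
K = Rational(1, 11) (K = Pow(11, -1) = Rational(1, 11) ≈ 0.090909)
Function('M')(q) = Mul(2, q, Add(5, Mul(-1, q))) (Function('M')(q) = Mul(Add(q, q), Add(Add(0, Mul(-1, q)), 5)) = Mul(Mul(2, q), Add(Mul(-1, q), 5)) = Mul(Mul(2, q), Add(5, Mul(-1, q))) = Mul(2, q, Add(5, Mul(-1, q))))
Z = Rational(4009, 147) (Z = Add(Mul(107, Pow(-147, -1)), Mul(Mul(2, 7, Add(5, Mul(-1, 7))), Pow(-1, -1))) = Add(Mul(107, Rational(-1, 147)), Mul(Mul(2, 7, Add(5, -7)), -1)) = Add(Rational(-107, 147), Mul(Mul(2, 7, -2), -1)) = Add(Rational(-107, 147), Mul(-28, -1)) = Add(Rational(-107, 147), 28) = Rational(4009, 147) ≈ 27.272)
Add(K, Z) = Add(Rational(1, 11), Rational(4009, 147)) = Rational(44246, 1617)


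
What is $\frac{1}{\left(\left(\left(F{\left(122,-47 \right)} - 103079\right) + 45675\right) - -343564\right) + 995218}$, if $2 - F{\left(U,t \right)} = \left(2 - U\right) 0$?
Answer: $\frac{1}{1281380} \approx 7.8041 \cdot 10^{-7}$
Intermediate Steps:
$F{\left(U,t \right)} = 2$ ($F{\left(U,t \right)} = 2 - \left(2 - U\right) 0 = 2 - 0 = 2 + 0 = 2$)
$\frac{1}{\left(\left(\left(F{\left(122,-47 \right)} - 103079\right) + 45675\right) - -343564\right) + 995218} = \frac{1}{\left(\left(\left(2 - 103079\right) + 45675\right) - -343564\right) + 995218} = \frac{1}{\left(\left(-103077 + 45675\right) + 343564\right) + 995218} = \frac{1}{\left(-57402 + 343564\right) + 995218} = \frac{1}{286162 + 995218} = \frac{1}{1281380}$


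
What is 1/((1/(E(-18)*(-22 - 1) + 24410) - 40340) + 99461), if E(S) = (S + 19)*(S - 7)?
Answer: 24985/1477138186 ≈ 1.6914e-5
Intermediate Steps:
E(S) = (-7 + S)*(19 + S) (E(S) = (19 + S)*(-7 + S) = (-7 + S)*(19 + S))
1/((1/(E(-18)*(-22 - 1) + 24410) - 40340) + 99461) = 1/((1/((-133 + (-18)**2 + 12*(-18))*(-22 - 1) + 24410) - 40340) + 99461) = 1/((1/((-133 + 324 - 216)*(-23) + 24410) - 40340) + 99461) = 1/((1/(-25*(-23) + 24410) - 40340) + 99461) = 1/((1/(575 + 24410) - 40340) + 99461) = 1/((1/24985 - 40340) + 99461) = 1/(-1007894899/24985 + 99461) = 1/(1477138186/24985) = 24985/1477138186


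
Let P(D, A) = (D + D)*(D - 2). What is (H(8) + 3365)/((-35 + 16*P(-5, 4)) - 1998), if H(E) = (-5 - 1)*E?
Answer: -3317/913 ≈ -3.6331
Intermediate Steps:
H(E) = -6*E
P(D, A) = 2*D*(-2 + D) (P(D, A) = (2*D)*(-2 + D) = 2*D*(-2 + D))
(H(8) + 3365)/((-35 + 16*P(-5, 4)) - 1998) = (-6*8 + 3365)/((-35 + 16*(2*(-5)*(-2 - 5))) - 1998) = (-48 + 3365)/((-35 + 16*(2*(-5)*(-7))) - 1998) = 3317/((-35 + 16*70) - 1998) = 3317/((-35 + 1120) - 1998) = 3317/(1085 - 1998) = 3317/(-913) = 3317*(-1/913) = -3317/913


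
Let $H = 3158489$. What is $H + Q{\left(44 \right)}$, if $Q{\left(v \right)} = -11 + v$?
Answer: $3158522$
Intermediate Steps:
$H + Q{\left(44 \right)} = 3158489 + \left(-11 + 44\right) = 3158489 + 33 = 3158522$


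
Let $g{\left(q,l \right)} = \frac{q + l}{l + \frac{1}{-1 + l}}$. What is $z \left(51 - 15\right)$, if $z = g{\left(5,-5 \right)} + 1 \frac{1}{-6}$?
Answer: $-6$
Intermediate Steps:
$g{\left(q,l \right)} = \frac{l + q}{l + \frac{1}{-1 + l}}$
$z = - \frac{1}{6}$ ($z = \frac{\left(-5\right)^{2} - -5 - 5 - 25}{1 + \left(-5\right)^{2} - -5} + 1 \frac{1}{-6} = \frac{25 + 5 - 5 - 25}{1 + 25 + 5} + 1 \left(- \frac{1}{6}\right) = \frac{1}{31} \cdot 0 - \frac{1}{6} = 0 - \frac{1}{6} = - \frac{1}{6} \approx -0.16667$)
$z \left(51 - 15\right) = - \frac{51 - 15}{6} = \left(- \frac{1}{6}\right) 36 = -6$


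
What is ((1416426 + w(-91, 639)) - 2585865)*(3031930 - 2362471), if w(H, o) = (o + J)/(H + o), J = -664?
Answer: -429024538735023/548 ≈ -7.8289e+11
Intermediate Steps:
w(H, o) = (-664 + o)/(H + o) (w(H, o) = (o - 664)/(H + o) = (-664 + o)/(H + o))
((1416426 + w(-91, 639)) - 2585865)*(3031930 - 2362471) = ((1416426 + (-664 + 639)/(-91 + 639)) - 2585865)*(3031930 - 2362471) = ((1416426 - 25/548) - 2585865)*669459 = (776201423/548 - 2585865)*669459 = -640852597/548*669459 = -429024538735023/548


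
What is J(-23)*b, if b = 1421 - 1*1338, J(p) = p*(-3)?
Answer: 5727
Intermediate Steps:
J(p) = -3*p
b = 83 (b = 1421 - 1338 = 83)
J(-23)*b = -3*(-23)*83 = 69*83 = 5727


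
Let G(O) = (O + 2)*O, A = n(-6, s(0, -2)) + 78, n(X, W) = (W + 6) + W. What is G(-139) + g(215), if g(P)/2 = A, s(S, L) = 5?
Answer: 19231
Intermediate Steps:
n(X, W) = 6 + 2*W (n(X, W) = (6 + W) + W = 6 + 2*W)
A = 94 (A = (6 + 2*5) + 78 = (6 + 10) + 78 = 16 + 78 = 94)
g(P) = 188 (g(P) = 2*94 = 188)
G(O) = O*(2 + O) (G(O) = (2 + O)*O = O*(2 + O))
G(-139) + g(215) = -139*(2 - 139) + 188 = -139*(-137) + 188 = 19043 + 188 = 19231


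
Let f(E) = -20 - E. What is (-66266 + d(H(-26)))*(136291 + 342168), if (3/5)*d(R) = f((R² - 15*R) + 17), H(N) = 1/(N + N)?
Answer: -257436748643083/8112 ≈ -3.1735e+10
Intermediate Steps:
H(N) = 1/(2*N)
d(R) = -185/3 + 25*R - 5*R²/3 (d(R) = 5*(-20 - ((R² - 15*R) + 17))/3 = 5*(-20 - (17 + R² - 15*R))/3 = 5*(-20 + (-17 - R² + 15*R))/3 = 5*(-37 - R² + 15*R)/3 = -185/3 + 25*R - 5*R²/3)
(-66266 + d(H(-26)))*(136291 + 342168) = (-66266 + (-185/3 + 25*((½)/(-26)) - 5*((½)/(-26))²/3))*(136291 + 342168) = (-66266 + (-185/3 + 25*((½)*(-1/26)) - 5*((½)*(-1/26))²/3))*478459 = (-66266 + (-185/3 + 25*(-1/52) - 5*(-1/52)²/3))*478459 = (-66266 + (-185/3 - 25/52 - 5/3*1/2704))*478459 = (-66266 + (-185/3 - 25/52 - 5/8112))*478459 = (-66266 - 504145/8112)*478459 = -538053937/8112*478459 = -257436748643083/8112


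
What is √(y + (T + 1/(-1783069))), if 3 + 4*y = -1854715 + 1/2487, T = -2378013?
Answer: I*√223524402157252035174188967/8868985206 ≈ 1685.7*I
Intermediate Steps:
y = -4612683665/9948 (y = -¾ + (-1854715 + 1/2487)/4 = -¾ + (¼)*(-4612676204/2487) = -¾ - 1153169051/2487 = -4612683665/9948 ≈ -4.6368e+5)
√(y + (T + 1/(-1783069))) = √(-4612683665/9948 + (-2378013 + 1/(-1783069))) = √(-4612683665/9948 + (-2378013 - 1/1783069)) = √(-4612683665/9948 - 4240161261898/1783069) = √(-50405857483229189/17737970412) = I*√223524402157252035174188967/8868985206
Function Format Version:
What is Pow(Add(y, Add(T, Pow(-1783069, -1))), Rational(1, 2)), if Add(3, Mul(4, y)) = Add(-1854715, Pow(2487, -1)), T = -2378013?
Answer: Mul(Rational(1, 8868985206), I, Pow(223524402157252035174188967, Rational(1, 2))) ≈ Mul(1685.7, I)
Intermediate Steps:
y = Rational(-4612683665, 9948) (y = Add(Rational(-3, 4), Mul(Rational(1, 4), Add(-1854715, Pow(2487, -1)))) = Add(Rational(-3, 4), Mul(Rational(1, 4), Add(-1854715, Rational(1, 2487)))) = Add(Rational(-3, 4), Mul(Rational(1, 4), Rational(-4612676204, 2487))) = Add(Rational(-3, 4), Rational(-1153169051, 2487)) = Rational(-4612683665, 9948) ≈ -4.6368e+5)
Pow(Add(y, Add(T, Pow(-1783069, -1))), Rational(1, 2)) = Pow(Add(Rational(-4612683665, 9948), Add(-2378013, Pow(-1783069, -1))), Rational(1, 2)) = Pow(Add(Rational(-4612683665, 9948), Add(-2378013, Rational(-1, 1783069))), Rational(1, 2)) = Pow(Add(Rational(-4612683665, 9948), Rational(-4240161261898, 1783069)), Rational(1, 2)) = Pow(Rational(-50405857483229189, 17737970412), Rational(1, 2)) = Mul(Rational(1, 8868985206), I, Pow(223524402157252035174188967, Rational(1, 2)))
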